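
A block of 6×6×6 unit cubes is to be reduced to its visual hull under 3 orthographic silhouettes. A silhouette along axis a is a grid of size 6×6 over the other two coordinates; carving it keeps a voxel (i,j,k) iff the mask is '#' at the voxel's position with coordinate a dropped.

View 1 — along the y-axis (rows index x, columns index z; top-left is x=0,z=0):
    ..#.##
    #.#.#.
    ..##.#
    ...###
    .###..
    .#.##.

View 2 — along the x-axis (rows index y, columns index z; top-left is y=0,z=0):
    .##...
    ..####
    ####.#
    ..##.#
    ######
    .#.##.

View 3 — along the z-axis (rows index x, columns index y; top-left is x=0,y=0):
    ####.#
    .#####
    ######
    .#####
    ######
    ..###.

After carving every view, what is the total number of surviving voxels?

start: 6×6×6 = 216 voxels
step 1: project along y, AND mask (18/36) → |grid| = 108
step 2: project along x, AND mask (23/36) → |grid| = 74
step 3: project along z, AND mask (30/36) → |grid| = 64

64 voxels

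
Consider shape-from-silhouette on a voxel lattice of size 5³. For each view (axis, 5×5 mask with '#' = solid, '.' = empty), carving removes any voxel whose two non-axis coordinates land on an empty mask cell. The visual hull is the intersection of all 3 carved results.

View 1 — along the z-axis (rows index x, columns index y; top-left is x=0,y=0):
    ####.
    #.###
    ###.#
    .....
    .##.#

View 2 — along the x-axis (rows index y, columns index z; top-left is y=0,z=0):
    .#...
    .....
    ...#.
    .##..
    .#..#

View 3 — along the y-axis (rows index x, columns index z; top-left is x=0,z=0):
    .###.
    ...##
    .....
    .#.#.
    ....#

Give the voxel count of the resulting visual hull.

|visual hull| = 7

initial block: 5^3 = 125
step 1: project along z, AND mask (15/25) → |grid| = 75
step 2: project along x, AND mask (6/25) → |grid| = 17
step 3: project along y, AND mask (8/25) → |grid| = 7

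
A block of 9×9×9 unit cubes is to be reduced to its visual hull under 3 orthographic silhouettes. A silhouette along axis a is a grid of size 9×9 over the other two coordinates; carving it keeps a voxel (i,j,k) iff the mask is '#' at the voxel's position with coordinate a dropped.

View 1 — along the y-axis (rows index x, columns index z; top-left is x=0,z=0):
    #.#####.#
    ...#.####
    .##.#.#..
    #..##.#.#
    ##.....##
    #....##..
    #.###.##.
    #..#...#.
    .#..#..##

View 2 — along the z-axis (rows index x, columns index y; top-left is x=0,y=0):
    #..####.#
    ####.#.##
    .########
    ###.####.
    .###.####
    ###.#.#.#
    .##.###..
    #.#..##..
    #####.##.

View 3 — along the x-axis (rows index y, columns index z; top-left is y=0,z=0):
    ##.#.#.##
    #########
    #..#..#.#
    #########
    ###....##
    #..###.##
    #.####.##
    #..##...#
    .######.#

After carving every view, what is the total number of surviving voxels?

voxel count = 187

full grid |V| = 729
carve view 1 (along y, XZ-mask fill 41/81): 369 voxels remain
carve view 2 (along z, XY-mask fill 57/81): 260 voxels remain
carve view 3 (along x, YZ-mask fill 57/81): 187 voxels remain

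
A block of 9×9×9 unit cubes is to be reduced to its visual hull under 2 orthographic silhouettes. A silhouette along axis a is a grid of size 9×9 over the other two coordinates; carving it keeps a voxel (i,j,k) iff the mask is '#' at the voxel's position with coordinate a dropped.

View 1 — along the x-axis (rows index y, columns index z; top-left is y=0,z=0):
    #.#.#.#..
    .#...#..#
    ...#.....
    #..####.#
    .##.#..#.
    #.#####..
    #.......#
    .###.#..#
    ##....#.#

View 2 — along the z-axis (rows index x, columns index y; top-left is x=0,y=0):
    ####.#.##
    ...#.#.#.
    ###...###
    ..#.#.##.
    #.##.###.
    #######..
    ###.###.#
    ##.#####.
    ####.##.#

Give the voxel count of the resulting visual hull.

|visual hull| = 207

start: 9×9×9 = 729 voxels
  1. axis=0 (YZ plane), |mask|=35  ⇒  voxels=315
  2. axis=2 (XY plane), |mask|=54  ⇒  voxels=207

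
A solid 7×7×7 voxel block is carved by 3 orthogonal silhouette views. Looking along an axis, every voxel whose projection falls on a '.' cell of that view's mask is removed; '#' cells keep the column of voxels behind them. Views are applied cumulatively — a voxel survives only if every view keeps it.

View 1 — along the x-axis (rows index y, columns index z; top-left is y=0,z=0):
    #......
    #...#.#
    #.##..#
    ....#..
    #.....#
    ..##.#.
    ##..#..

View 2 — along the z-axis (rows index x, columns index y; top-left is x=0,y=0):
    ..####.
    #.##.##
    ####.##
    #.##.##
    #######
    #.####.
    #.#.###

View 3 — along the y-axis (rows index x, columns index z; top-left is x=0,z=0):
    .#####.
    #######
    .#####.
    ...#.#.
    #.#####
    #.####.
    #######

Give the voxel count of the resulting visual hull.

full grid |V| = 343
[1] x-view keeps 17 columns → grid now 119
[2] z-view keeps 37 columns → grid now 90
[3] y-view keeps 37 columns → grid now 68

voxel count = 68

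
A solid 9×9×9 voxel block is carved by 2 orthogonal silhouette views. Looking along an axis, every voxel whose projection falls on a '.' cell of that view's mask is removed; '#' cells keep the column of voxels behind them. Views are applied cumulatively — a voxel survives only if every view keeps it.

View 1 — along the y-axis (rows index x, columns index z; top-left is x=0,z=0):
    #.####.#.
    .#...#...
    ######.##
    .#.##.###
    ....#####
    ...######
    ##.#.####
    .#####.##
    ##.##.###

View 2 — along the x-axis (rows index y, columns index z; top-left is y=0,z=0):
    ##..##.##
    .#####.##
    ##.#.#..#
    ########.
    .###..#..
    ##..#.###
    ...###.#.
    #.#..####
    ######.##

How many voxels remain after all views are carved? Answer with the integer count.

|visual hull| = 332

before carving: 729 voxels (9×9×9)
[1] y-view keeps 54 columns → grid now 486
[2] x-view keeps 54 columns → grid now 332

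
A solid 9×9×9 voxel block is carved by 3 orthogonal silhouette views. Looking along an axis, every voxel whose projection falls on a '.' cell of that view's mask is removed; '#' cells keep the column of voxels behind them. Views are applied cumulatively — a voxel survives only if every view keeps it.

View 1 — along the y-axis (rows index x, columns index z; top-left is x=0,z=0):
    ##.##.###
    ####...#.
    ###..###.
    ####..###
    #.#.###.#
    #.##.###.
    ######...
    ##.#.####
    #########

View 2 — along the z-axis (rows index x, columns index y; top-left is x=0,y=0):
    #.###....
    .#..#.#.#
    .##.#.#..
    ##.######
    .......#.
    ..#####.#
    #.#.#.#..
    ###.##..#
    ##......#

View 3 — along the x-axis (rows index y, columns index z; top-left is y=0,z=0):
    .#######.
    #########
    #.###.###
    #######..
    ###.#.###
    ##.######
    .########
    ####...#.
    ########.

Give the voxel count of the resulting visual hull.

voxel count = 215

before carving: 729 voxels (9×9×9)
V1 y: intersect with XZ mask (59 set) -- 531 left
V2 z: intersect with XY mask (40 set) -- 263 left
V3 x: intersect with YZ mask (66 set) -- 215 left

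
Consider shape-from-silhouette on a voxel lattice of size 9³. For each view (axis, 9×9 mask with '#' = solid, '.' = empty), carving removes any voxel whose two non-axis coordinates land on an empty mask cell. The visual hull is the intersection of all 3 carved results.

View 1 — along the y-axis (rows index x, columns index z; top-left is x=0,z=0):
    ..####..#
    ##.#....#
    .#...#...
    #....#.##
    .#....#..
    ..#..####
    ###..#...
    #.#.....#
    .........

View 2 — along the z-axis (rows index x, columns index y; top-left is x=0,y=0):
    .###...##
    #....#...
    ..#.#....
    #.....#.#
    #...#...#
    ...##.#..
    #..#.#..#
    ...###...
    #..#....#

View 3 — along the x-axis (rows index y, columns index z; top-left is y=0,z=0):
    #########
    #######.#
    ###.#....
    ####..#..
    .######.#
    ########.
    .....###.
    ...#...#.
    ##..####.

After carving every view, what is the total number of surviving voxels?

voxel count = 66

start: 9×9×9 = 729 voxels
  1. axis=1 (XZ plane), |mask|=29  ⇒  voxels=261
  2. axis=2 (XY plane), |mask|=28  ⇒  voxels=95
  3. axis=0 (YZ plane), |mask|=52  ⇒  voxels=66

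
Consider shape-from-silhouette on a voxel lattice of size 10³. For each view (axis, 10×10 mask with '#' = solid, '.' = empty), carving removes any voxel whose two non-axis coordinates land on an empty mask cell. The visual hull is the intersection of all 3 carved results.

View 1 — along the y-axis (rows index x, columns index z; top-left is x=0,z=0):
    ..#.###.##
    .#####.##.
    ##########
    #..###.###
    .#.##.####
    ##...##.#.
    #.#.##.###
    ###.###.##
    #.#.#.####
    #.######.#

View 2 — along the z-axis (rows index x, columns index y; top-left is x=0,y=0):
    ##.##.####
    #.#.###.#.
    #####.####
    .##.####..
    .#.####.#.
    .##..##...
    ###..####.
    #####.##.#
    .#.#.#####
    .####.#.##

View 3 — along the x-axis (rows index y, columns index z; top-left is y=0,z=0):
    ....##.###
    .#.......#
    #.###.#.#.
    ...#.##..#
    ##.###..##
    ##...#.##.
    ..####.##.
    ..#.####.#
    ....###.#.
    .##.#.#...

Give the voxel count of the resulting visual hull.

remaining voxels: 259

full grid |V| = 1000
step 1: project along y, AND mask (72/100) → |grid| = 720
step 2: project along z, AND mask (68/100) → |grid| = 502
step 3: project along x, AND mask (49/100) → |grid| = 259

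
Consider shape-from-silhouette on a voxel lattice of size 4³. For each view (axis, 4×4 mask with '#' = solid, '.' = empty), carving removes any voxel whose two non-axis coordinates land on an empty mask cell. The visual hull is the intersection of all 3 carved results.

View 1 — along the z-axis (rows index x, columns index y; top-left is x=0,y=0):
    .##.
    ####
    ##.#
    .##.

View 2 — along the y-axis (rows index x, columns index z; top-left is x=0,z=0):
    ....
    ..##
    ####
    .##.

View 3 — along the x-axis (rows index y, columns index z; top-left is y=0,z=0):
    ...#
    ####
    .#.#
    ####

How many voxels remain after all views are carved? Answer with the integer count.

18 voxels

start: 4×4×4 = 64 voxels
carve view 1 (along z, XY-mask fill 11/16): 44 voxels remain
carve view 2 (along y, XZ-mask fill 8/16): 24 voxels remain
carve view 3 (along x, YZ-mask fill 11/16): 18 voxels remain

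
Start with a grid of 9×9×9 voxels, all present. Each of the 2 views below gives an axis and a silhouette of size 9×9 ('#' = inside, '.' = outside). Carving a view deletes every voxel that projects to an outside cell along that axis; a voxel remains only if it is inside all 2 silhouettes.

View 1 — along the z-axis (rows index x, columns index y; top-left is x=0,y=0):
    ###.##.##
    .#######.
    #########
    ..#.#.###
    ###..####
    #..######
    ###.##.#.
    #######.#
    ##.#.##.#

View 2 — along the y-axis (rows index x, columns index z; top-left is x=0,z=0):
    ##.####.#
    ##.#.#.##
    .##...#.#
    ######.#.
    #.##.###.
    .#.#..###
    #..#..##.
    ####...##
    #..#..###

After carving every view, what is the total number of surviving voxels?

initial block: 9^3 = 729
after view 1 [z-axis, 62 of 81 cells solid] → remaining = 558
after view 2 [y-axis, 50 of 81 cells solid] → remaining = 341

341 voxels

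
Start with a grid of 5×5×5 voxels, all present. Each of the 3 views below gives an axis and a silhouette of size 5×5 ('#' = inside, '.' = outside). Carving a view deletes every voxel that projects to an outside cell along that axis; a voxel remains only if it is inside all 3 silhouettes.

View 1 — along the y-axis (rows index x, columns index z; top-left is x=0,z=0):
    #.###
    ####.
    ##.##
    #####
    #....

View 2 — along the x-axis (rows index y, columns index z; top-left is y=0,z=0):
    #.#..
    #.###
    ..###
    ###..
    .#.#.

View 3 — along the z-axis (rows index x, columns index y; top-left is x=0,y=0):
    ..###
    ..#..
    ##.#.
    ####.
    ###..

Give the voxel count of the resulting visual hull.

28 voxels

start: 5×5×5 = 125 voxels
  1. axis=1 (XZ plane), |mask|=18  ⇒  voxels=90
  2. axis=0 (YZ plane), |mask|=14  ⇒  voxels=51
  3. axis=2 (XY plane), |mask|=14  ⇒  voxels=28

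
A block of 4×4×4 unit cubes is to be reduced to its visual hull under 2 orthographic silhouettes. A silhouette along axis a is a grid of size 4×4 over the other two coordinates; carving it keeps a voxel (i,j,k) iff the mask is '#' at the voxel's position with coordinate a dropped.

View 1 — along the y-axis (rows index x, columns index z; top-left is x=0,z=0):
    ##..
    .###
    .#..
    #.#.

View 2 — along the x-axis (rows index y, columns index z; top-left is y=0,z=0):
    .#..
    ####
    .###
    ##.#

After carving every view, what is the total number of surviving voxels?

full grid |V| = 64
[1] y-view keeps 8 columns → grid now 32
[2] x-view keeps 11 columns → grid now 23

|visual hull| = 23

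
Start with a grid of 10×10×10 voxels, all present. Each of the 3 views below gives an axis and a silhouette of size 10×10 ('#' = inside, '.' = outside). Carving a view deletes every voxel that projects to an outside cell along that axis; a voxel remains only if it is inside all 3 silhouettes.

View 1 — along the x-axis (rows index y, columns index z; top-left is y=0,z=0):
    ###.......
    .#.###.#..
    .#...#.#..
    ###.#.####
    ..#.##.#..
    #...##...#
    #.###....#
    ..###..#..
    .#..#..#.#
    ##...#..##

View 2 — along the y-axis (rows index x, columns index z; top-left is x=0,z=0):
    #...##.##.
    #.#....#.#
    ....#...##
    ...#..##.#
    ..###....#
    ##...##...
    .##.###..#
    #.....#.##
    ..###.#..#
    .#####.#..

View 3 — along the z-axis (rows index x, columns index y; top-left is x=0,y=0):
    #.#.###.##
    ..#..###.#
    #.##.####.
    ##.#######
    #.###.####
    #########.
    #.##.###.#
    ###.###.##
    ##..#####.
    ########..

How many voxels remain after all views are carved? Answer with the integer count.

before carving: 1000 voxels (10×10×10)
after view 1 [x-axis, 45 of 100 cells solid] → remaining = 450
after view 2 [y-axis, 45 of 100 cells solid] → remaining = 207
after view 3 [z-axis, 75 of 100 cells solid] → remaining = 152

|visual hull| = 152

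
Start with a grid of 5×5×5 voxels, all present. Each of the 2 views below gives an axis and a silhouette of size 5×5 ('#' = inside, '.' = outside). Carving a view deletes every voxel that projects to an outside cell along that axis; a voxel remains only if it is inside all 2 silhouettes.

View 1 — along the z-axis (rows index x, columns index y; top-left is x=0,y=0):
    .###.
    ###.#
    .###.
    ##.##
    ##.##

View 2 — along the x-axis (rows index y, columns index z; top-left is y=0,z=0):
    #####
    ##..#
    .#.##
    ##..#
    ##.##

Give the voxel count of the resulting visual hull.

remaining voxels: 63

full grid |V| = 125
step 1: project along z, AND mask (18/25) → |grid| = 90
step 2: project along x, AND mask (18/25) → |grid| = 63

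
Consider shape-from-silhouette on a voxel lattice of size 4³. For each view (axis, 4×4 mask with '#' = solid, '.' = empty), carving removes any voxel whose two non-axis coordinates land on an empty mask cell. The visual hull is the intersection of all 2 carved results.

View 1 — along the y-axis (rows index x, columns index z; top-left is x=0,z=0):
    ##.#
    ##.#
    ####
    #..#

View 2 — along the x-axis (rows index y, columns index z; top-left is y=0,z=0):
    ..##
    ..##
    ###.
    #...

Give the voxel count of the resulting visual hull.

voxel count = 22

before carving: 64 voxels (4×4×4)
[1] y-view keeps 12 columns → grid now 48
[2] x-view keeps 8 columns → grid now 22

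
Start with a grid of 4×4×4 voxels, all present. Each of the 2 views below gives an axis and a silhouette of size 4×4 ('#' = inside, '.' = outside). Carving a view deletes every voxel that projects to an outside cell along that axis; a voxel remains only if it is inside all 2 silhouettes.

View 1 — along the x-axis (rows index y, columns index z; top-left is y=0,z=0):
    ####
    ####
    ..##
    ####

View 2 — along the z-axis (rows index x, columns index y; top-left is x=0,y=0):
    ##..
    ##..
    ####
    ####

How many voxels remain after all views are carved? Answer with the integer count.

|visual hull| = 44

before carving: 64 voxels (4×4×4)
V1 x: intersect with YZ mask (14 set) -- 56 left
V2 z: intersect with XY mask (12 set) -- 44 left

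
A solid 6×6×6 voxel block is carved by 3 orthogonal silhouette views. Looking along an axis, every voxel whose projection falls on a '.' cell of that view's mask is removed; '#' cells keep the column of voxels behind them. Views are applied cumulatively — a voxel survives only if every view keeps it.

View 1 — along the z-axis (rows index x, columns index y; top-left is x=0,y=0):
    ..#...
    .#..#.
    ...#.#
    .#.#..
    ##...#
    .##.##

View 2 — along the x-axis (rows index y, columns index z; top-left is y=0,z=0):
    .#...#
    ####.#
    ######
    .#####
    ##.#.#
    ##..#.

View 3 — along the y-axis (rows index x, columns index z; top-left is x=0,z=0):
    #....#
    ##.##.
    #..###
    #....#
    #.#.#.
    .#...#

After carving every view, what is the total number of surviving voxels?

full grid |V| = 216
carve view 1 (along z, XY-mask fill 14/36): 84 voxels remain
carve view 2 (along x, YZ-mask fill 25/36): 61 voxels remain
carve view 3 (along y, XZ-mask fill 17/36): 27 voxels remain

27 voxels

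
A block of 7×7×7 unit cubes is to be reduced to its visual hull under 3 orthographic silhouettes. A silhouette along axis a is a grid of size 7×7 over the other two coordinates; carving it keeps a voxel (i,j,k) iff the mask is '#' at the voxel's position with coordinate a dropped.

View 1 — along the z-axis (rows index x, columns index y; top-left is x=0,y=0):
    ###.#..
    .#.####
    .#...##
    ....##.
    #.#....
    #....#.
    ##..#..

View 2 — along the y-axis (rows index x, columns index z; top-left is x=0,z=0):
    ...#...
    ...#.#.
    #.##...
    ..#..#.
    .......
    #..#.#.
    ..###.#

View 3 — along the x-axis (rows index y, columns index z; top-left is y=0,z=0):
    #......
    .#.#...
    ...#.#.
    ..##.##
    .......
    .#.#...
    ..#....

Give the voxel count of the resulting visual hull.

|visual hull| = 12

before carving: 343 voxels (7×7×7)
carve view 1 (along z, XY-mask fill 21/49): 147 voxels remain
carve view 2 (along y, XZ-mask fill 15/49): 45 voxels remain
carve view 3 (along x, YZ-mask fill 12/49): 12 voxels remain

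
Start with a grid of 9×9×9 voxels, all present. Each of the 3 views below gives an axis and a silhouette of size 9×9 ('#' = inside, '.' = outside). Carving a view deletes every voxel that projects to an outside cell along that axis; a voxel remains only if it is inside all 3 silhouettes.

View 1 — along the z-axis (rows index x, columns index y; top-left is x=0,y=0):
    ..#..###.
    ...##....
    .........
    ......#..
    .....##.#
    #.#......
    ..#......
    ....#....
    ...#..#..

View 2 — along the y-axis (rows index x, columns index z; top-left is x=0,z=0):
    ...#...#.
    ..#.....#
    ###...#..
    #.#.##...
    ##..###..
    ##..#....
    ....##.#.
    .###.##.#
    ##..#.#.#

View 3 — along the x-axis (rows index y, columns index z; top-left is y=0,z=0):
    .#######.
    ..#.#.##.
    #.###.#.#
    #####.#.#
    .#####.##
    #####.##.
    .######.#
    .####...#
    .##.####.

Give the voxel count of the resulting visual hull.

43 voxels

start: 9×9×9 = 729 voxels
[1] z-view keeps 16 columns → grid now 144
[2] y-view keeps 34 columns → grid now 56
[3] x-view keeps 56 columns → grid now 43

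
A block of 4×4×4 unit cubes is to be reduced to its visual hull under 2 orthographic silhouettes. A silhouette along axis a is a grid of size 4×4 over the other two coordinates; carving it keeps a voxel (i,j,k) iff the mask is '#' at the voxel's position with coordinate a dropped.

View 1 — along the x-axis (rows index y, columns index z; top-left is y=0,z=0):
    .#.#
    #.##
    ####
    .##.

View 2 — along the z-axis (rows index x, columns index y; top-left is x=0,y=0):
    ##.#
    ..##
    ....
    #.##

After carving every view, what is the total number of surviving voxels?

initial block: 4^3 = 64
[1] x-view keeps 11 columns → grid now 44
[2] z-view keeps 8 columns → grid now 21

21 voxels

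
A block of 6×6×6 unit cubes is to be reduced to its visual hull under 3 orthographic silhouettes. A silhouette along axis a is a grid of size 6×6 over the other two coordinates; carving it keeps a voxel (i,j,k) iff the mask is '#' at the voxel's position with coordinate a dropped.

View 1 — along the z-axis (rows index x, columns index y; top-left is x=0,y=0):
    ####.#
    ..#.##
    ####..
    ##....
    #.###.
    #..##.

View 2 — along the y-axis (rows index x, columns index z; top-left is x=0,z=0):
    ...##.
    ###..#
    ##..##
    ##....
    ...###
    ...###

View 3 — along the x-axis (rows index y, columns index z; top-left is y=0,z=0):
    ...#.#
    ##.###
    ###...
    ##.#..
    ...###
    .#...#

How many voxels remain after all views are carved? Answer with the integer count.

start: 6×6×6 = 216 voxels
[1] z-view keeps 21 columns → grid now 126
[2] y-view keeps 18 columns → grid now 63
[3] x-view keeps 18 columns → grid now 33

33 voxels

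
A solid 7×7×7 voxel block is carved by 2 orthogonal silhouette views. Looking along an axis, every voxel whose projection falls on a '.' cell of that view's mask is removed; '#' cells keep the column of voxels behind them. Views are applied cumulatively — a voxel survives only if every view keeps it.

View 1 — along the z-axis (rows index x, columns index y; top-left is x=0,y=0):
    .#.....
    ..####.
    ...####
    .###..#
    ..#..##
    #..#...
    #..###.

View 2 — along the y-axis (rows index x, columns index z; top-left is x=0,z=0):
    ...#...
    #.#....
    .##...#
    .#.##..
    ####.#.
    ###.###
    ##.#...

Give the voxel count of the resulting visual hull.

start: 7×7×7 = 343 voxels
after view 1 [z-axis, 22 of 49 cells solid] → remaining = 154
after view 2 [y-axis, 23 of 49 cells solid] → remaining = 72

|visual hull| = 72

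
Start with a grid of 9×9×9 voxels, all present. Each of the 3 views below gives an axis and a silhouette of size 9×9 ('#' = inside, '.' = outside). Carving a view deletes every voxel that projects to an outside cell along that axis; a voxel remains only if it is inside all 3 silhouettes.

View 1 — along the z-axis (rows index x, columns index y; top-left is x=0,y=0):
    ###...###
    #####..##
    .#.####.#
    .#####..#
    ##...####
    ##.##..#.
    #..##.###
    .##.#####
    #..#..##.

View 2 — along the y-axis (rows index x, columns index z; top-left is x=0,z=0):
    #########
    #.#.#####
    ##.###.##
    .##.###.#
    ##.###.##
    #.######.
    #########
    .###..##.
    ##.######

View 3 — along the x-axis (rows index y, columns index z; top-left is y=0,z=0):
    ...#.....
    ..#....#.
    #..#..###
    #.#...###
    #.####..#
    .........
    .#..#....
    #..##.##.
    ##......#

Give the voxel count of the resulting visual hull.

140 voxels

full grid |V| = 729
step 1: project along z, AND mask (53/81) → |grid| = 477
step 2: project along y, AND mask (65/81) → |grid| = 379
step 3: project along x, AND mask (29/81) → |grid| = 140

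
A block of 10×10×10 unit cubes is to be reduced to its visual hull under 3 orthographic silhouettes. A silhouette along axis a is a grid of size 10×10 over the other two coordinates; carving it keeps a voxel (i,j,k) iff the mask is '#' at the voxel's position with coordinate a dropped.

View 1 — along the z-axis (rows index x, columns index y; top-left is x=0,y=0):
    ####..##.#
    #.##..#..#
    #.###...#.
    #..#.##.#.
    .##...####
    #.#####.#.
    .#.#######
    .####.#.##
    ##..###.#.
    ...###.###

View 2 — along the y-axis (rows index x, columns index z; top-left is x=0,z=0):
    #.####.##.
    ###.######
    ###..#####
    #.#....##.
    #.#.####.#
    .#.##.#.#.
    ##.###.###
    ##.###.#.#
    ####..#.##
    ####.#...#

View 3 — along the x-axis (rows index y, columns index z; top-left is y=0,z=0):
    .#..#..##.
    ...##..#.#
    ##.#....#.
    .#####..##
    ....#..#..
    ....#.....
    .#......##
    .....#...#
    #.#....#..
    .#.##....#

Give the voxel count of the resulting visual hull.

|visual hull| = 153

start: 10×10×10 = 1000 voxels
after view 1 [z-axis, 62 of 100 cells solid] → remaining = 620
after view 2 [y-axis, 68 of 100 cells solid] → remaining = 422
after view 3 [x-axis, 34 of 100 cells solid] → remaining = 153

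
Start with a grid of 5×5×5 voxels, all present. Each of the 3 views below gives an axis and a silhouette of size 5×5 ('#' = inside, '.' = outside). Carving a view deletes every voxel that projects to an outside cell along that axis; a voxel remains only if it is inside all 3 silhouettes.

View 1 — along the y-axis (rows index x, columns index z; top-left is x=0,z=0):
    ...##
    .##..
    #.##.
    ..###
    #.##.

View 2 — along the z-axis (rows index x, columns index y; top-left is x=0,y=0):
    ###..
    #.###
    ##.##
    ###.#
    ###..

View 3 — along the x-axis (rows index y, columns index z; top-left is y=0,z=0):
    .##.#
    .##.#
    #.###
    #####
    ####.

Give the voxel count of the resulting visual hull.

initial block: 5^3 = 125
V1 y: intersect with XZ mask (13 set) -- 65 left
V2 z: intersect with XY mask (18 set) -- 47 left
V3 x: intersect with YZ mask (19 set) -- 33 left

voxel count = 33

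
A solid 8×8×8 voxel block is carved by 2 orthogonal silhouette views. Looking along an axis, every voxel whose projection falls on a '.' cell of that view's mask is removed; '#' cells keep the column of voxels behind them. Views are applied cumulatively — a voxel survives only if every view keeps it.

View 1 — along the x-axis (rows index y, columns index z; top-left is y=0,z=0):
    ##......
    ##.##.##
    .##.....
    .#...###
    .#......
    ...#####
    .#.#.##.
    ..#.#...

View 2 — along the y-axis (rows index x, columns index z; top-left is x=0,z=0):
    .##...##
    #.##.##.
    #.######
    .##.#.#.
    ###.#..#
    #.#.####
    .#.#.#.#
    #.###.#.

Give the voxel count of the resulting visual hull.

before carving: 512 voxels (8×8×8)
[1] x-view keeps 26 columns → grid now 208
[2] y-view keeps 40 columns → grid now 126

remaining voxels: 126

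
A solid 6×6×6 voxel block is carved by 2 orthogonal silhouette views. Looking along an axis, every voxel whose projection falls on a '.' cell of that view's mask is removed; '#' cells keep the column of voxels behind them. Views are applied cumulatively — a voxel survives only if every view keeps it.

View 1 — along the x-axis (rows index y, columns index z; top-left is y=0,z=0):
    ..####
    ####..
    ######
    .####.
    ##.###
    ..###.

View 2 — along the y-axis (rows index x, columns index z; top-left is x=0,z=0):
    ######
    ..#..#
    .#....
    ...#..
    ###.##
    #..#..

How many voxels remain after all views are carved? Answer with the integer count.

full grid |V| = 216
  1. axis=0 (YZ plane), |mask|=26  ⇒  voxels=156
  2. axis=1 (XZ plane), |mask|=17  ⇒  voxels=73

remaining voxels: 73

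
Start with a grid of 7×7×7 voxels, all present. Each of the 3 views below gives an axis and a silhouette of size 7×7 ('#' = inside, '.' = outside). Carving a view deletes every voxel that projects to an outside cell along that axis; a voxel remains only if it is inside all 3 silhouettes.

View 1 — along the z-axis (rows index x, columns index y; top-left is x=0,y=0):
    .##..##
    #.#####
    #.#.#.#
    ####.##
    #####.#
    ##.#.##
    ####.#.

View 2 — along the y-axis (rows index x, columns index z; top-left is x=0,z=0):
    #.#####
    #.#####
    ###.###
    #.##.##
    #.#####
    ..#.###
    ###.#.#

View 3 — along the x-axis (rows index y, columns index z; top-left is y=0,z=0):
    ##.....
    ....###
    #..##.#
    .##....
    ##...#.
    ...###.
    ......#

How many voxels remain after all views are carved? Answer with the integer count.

remaining voxels: 71

initial block: 7^3 = 343
after view 1 [z-axis, 36 of 49 cells solid] → remaining = 252
after view 2 [y-axis, 38 of 49 cells solid] → remaining = 195
after view 3 [x-axis, 18 of 49 cells solid] → remaining = 71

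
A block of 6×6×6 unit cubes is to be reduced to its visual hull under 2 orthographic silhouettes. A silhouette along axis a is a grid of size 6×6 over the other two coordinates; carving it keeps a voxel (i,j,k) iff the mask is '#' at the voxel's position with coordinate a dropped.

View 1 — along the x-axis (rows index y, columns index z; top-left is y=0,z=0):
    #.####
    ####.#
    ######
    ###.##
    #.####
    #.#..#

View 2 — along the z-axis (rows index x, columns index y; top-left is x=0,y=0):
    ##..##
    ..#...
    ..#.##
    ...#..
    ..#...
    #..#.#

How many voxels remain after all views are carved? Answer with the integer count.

remaining voxels: 62

before carving: 216 voxels (6×6×6)
  1. axis=0 (YZ plane), |mask|=29  ⇒  voxels=174
  2. axis=2 (XY plane), |mask|=13  ⇒  voxels=62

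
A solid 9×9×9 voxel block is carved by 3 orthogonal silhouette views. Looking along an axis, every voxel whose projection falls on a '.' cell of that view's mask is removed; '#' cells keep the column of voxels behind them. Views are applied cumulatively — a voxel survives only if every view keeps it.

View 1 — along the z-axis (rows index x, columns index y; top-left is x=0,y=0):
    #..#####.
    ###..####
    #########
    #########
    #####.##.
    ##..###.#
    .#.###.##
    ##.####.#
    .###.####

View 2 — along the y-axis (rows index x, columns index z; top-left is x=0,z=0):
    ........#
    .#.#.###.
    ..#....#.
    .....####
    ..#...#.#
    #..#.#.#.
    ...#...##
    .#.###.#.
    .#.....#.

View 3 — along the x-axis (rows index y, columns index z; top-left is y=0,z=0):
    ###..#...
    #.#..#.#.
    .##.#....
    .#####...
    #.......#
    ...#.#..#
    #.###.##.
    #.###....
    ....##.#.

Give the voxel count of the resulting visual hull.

voxel count = 84

before carving: 729 voxels (9×9×9)
carve view 1 (along z, XY-mask fill 64/81): 576 voxels remain
carve view 2 (along y, XZ-mask fill 29/81): 207 voxels remain
carve view 3 (along x, YZ-mask fill 34/81): 84 voxels remain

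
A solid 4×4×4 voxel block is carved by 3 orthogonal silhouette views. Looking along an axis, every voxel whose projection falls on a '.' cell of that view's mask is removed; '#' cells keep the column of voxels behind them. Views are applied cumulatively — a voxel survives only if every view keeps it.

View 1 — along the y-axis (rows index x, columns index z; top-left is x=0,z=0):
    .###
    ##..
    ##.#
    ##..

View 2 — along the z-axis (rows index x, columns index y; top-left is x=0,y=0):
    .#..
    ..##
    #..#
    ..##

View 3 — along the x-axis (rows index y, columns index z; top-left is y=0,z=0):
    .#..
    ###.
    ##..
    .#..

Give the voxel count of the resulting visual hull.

|visual hull| = 10

start: 4×4×4 = 64 voxels
carve view 1 (along y, XZ-mask fill 10/16): 40 voxels remain
carve view 2 (along z, XY-mask fill 7/16): 17 voxels remain
carve view 3 (along x, YZ-mask fill 7/16): 10 voxels remain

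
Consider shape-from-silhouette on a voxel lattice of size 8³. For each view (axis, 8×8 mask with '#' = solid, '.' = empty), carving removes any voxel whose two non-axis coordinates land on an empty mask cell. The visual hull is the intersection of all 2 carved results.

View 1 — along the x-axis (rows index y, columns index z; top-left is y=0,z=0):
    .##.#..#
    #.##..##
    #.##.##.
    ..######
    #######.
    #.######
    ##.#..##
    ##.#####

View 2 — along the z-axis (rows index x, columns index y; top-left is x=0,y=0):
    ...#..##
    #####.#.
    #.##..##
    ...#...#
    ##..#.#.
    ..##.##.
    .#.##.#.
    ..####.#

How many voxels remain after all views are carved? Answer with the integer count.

voxel count = 189

start: 8×8×8 = 512 voxels
V1 x: intersect with YZ mask (46 set) -- 368 left
V2 z: intersect with XY mask (33 set) -- 189 left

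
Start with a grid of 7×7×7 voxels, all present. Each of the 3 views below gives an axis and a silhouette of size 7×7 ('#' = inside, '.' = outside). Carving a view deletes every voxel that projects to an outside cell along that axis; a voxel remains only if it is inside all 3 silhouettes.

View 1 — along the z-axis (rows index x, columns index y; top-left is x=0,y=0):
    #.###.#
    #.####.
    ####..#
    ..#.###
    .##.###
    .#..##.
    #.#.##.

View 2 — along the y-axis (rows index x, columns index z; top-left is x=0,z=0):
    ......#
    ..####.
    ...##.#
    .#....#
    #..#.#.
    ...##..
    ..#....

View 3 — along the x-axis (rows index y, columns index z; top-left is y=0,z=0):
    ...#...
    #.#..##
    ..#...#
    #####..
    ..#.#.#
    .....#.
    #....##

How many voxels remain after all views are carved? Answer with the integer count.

start: 7×7×7 = 343 voxels
step 1: project along z, AND mask (31/49) → |grid| = 217
step 2: project along y, AND mask (16/49) → |grid| = 73
step 3: project along x, AND mask (19/49) → |grid| = 28

|visual hull| = 28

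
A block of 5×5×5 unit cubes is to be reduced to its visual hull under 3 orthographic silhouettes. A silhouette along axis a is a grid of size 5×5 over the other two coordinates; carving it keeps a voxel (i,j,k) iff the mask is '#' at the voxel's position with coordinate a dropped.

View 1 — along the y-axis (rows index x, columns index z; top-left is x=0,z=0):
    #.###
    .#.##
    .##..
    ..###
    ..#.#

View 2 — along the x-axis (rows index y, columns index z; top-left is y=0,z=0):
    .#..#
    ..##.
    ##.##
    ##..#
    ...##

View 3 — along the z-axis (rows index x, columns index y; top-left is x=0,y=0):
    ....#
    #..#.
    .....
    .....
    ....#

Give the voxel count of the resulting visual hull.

full grid |V| = 125
[1] y-view keeps 14 columns → grid now 70
[2] x-view keeps 13 columns → grid now 37
[3] z-view keeps 4 columns → grid now 7

remaining voxels: 7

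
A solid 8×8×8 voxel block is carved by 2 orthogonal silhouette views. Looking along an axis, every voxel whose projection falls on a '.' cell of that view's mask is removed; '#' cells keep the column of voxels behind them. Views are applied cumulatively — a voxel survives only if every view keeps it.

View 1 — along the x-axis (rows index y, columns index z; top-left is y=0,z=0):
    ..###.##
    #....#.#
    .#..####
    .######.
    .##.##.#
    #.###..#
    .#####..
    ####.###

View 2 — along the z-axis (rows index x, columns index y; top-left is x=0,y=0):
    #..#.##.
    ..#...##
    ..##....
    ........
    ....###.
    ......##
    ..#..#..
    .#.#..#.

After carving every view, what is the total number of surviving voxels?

before carving: 512 voxels (8×8×8)
[1] x-view keeps 41 columns → grid now 328
[2] z-view keeps 19 columns → grid now 100

voxel count = 100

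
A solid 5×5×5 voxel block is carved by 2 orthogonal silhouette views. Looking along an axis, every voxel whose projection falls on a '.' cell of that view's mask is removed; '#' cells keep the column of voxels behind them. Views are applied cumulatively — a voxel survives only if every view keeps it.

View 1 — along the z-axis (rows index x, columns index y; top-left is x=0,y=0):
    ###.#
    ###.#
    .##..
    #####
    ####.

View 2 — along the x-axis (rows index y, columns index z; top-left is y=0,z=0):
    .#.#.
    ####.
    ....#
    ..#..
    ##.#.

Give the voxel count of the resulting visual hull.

remaining voxels: 44

initial block: 5^3 = 125
after view 1 [z-axis, 19 of 25 cells solid] → remaining = 95
after view 2 [x-axis, 11 of 25 cells solid] → remaining = 44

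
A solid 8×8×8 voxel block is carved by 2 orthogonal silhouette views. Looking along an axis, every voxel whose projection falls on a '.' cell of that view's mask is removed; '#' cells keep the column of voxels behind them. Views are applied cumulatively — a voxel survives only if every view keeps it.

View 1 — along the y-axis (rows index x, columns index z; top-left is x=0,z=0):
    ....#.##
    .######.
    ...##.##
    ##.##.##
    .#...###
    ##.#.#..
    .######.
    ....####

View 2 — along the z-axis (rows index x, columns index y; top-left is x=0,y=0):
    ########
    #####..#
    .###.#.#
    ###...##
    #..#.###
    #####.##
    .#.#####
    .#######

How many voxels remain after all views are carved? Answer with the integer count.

remaining voxels: 222

initial block: 8^3 = 512
[1] y-view keeps 37 columns → grid now 296
[2] z-view keeps 49 columns → grid now 222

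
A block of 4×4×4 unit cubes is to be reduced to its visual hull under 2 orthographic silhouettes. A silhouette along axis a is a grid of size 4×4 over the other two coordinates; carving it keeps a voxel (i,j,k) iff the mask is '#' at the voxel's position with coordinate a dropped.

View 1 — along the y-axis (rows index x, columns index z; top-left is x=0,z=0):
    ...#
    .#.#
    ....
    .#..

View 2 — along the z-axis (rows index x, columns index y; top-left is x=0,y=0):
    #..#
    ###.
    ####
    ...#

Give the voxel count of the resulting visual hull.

remaining voxels: 9

initial block: 4^3 = 64
V1 y: intersect with XZ mask (4 set) -- 16 left
V2 z: intersect with XY mask (10 set) -- 9 left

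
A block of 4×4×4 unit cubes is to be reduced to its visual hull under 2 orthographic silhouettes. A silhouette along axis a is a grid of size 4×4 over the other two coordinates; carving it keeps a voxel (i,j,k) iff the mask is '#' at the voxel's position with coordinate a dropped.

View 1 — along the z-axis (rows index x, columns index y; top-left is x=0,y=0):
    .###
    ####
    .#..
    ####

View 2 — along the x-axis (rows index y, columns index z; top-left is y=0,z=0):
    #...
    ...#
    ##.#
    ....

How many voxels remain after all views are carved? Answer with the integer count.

initial block: 4^3 = 64
step 1: project along z, AND mask (12/16) → |grid| = 48
step 2: project along x, AND mask (5/16) → |grid| = 15

15 voxels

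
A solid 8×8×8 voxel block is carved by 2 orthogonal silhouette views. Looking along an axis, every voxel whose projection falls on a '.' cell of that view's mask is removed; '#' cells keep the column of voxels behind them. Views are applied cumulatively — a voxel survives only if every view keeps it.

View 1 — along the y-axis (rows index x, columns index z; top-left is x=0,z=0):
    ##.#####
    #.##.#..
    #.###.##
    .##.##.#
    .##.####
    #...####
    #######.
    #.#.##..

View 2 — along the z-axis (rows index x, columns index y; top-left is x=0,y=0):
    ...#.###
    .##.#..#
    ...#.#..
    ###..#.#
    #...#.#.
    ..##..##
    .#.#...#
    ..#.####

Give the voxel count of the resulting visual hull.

|visual hull| = 160

start: 8×8×8 = 512 voxels
step 1: project along y, AND mask (44/64) → |grid| = 352
step 2: project along z, AND mask (30/64) → |grid| = 160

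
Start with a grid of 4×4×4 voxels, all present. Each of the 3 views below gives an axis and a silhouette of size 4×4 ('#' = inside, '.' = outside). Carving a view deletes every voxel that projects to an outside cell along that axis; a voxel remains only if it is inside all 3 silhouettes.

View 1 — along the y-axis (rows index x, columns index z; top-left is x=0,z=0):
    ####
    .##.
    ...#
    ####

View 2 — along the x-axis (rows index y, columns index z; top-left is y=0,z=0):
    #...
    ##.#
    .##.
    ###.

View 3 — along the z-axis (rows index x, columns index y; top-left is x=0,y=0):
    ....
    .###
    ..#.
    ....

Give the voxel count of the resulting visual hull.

remaining voxels: 5

initial block: 4^3 = 64
[1] y-view keeps 11 columns → grid now 44
[2] x-view keeps 9 columns → grid now 24
[3] z-view keeps 4 columns → grid now 5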